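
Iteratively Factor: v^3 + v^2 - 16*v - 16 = (v - 4)*(v^2 + 5*v + 4) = (v - 4)*(v + 4)*(v + 1)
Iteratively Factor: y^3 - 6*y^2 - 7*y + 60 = (y + 3)*(y^2 - 9*y + 20) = (y - 4)*(y + 3)*(y - 5)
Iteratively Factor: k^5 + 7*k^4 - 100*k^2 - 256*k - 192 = (k + 4)*(k^4 + 3*k^3 - 12*k^2 - 52*k - 48) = (k - 4)*(k + 4)*(k^3 + 7*k^2 + 16*k + 12) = (k - 4)*(k + 3)*(k + 4)*(k^2 + 4*k + 4) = (k - 4)*(k + 2)*(k + 3)*(k + 4)*(k + 2)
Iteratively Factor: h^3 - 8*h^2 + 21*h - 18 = (h - 3)*(h^2 - 5*h + 6) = (h - 3)*(h - 2)*(h - 3)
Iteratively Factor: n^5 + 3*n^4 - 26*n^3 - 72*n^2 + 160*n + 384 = (n - 4)*(n^4 + 7*n^3 + 2*n^2 - 64*n - 96) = (n - 4)*(n + 4)*(n^3 + 3*n^2 - 10*n - 24) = (n - 4)*(n + 4)^2*(n^2 - n - 6) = (n - 4)*(n - 3)*(n + 4)^2*(n + 2)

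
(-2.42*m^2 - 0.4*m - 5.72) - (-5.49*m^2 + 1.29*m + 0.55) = 3.07*m^2 - 1.69*m - 6.27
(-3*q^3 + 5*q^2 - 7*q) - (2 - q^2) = -3*q^3 + 6*q^2 - 7*q - 2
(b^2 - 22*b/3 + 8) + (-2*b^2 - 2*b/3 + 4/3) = -b^2 - 8*b + 28/3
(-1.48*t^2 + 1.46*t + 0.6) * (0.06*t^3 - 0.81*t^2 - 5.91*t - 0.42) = -0.0888*t^5 + 1.2864*t^4 + 7.6002*t^3 - 8.493*t^2 - 4.1592*t - 0.252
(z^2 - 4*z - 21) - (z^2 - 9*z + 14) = 5*z - 35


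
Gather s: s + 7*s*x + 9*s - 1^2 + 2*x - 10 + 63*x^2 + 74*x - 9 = s*(7*x + 10) + 63*x^2 + 76*x - 20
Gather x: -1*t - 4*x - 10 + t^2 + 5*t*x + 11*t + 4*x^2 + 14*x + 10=t^2 + 10*t + 4*x^2 + x*(5*t + 10)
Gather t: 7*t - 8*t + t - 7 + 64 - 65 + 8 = 0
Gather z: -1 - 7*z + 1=-7*z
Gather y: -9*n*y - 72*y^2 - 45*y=-72*y^2 + y*(-9*n - 45)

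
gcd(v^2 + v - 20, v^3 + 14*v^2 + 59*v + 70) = v + 5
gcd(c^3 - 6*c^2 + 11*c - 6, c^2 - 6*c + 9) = c - 3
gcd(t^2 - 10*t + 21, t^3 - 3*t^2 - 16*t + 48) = t - 3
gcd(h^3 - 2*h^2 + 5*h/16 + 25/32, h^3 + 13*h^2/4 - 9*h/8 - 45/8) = h - 5/4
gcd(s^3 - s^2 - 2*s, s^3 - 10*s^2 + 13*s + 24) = s + 1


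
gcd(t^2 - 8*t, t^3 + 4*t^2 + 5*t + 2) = 1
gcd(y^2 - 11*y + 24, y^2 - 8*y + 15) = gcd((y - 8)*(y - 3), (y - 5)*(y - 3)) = y - 3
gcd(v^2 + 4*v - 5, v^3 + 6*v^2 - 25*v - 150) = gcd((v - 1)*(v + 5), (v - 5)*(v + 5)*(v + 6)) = v + 5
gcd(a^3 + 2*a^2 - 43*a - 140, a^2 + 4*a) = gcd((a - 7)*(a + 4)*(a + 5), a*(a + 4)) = a + 4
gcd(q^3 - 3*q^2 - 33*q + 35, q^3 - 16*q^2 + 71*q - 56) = q^2 - 8*q + 7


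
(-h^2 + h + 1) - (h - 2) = 3 - h^2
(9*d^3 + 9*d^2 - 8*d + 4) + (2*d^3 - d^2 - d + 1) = 11*d^3 + 8*d^2 - 9*d + 5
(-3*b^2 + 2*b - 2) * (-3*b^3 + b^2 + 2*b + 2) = 9*b^5 - 9*b^4 + 2*b^3 - 4*b^2 - 4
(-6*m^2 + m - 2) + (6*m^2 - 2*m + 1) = -m - 1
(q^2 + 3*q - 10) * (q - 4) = q^3 - q^2 - 22*q + 40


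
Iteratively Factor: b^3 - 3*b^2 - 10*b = (b + 2)*(b^2 - 5*b) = (b - 5)*(b + 2)*(b)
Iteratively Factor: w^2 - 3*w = (w - 3)*(w)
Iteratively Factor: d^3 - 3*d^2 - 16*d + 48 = (d + 4)*(d^2 - 7*d + 12) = (d - 3)*(d + 4)*(d - 4)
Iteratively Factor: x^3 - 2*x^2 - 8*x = (x + 2)*(x^2 - 4*x) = (x - 4)*(x + 2)*(x)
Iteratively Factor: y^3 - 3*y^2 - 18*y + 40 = (y + 4)*(y^2 - 7*y + 10) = (y - 2)*(y + 4)*(y - 5)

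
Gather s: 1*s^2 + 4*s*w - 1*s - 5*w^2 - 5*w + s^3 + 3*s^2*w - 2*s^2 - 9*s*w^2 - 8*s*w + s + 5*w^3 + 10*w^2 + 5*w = s^3 + s^2*(3*w - 1) + s*(-9*w^2 - 4*w) + 5*w^3 + 5*w^2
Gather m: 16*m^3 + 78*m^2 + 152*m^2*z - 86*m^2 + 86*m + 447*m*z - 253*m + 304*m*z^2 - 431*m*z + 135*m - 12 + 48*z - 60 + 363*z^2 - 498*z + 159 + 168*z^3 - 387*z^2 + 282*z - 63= 16*m^3 + m^2*(152*z - 8) + m*(304*z^2 + 16*z - 32) + 168*z^3 - 24*z^2 - 168*z + 24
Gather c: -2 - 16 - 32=-50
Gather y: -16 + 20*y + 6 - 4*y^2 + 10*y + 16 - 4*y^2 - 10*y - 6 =-8*y^2 + 20*y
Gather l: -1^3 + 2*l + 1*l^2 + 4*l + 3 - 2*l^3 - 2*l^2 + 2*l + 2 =-2*l^3 - l^2 + 8*l + 4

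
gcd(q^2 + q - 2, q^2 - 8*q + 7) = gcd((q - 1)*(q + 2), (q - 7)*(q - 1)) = q - 1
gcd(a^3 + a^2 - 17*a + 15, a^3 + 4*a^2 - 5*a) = a^2 + 4*a - 5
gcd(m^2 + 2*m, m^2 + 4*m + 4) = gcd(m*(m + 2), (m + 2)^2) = m + 2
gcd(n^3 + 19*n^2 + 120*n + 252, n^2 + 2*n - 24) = n + 6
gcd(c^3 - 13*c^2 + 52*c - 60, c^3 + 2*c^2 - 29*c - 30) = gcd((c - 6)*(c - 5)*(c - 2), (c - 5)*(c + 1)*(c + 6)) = c - 5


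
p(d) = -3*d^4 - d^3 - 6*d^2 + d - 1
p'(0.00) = 1.00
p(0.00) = -1.00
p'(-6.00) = 2557.00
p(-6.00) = -3895.00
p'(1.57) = -71.67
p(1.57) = -36.32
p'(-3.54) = 538.23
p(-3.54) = -506.49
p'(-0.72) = 12.56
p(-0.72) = -5.26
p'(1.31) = -46.85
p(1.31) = -21.07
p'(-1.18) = 30.70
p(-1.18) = -14.71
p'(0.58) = -9.31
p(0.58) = -2.97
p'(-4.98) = 1468.43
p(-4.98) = -1876.46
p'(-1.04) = 23.73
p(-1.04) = -10.91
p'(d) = -12*d^3 - 3*d^2 - 12*d + 1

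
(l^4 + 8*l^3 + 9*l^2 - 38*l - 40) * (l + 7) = l^5 + 15*l^4 + 65*l^3 + 25*l^2 - 306*l - 280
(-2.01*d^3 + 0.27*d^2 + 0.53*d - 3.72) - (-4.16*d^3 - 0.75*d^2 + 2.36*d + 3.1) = 2.15*d^3 + 1.02*d^2 - 1.83*d - 6.82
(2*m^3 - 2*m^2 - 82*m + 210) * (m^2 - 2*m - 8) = 2*m^5 - 6*m^4 - 94*m^3 + 390*m^2 + 236*m - 1680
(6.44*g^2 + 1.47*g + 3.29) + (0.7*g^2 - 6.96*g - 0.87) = 7.14*g^2 - 5.49*g + 2.42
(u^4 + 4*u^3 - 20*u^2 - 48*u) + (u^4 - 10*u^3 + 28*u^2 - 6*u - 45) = 2*u^4 - 6*u^3 + 8*u^2 - 54*u - 45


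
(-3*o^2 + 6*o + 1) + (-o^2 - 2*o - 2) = -4*o^2 + 4*o - 1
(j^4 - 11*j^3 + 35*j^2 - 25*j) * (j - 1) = j^5 - 12*j^4 + 46*j^3 - 60*j^2 + 25*j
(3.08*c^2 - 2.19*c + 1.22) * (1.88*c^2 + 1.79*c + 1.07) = 5.7904*c^4 + 1.396*c^3 + 1.6691*c^2 - 0.1595*c + 1.3054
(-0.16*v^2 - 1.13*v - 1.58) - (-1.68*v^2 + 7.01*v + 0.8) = 1.52*v^2 - 8.14*v - 2.38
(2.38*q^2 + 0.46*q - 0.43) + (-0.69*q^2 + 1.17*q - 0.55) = 1.69*q^2 + 1.63*q - 0.98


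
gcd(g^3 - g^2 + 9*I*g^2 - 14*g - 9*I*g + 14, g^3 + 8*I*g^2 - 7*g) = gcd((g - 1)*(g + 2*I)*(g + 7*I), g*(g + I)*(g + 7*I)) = g + 7*I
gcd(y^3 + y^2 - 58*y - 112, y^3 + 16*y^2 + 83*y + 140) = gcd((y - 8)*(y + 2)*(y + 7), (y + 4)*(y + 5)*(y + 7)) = y + 7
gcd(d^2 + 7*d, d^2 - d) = d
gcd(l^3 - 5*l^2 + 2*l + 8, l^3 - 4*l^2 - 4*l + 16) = l^2 - 6*l + 8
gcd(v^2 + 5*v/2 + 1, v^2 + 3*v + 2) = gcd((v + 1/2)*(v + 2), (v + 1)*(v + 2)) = v + 2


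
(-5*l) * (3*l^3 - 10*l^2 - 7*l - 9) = -15*l^4 + 50*l^3 + 35*l^2 + 45*l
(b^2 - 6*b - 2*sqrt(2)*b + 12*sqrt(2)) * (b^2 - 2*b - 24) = b^4 - 8*b^3 - 2*sqrt(2)*b^3 - 12*b^2 + 16*sqrt(2)*b^2 + 24*sqrt(2)*b + 144*b - 288*sqrt(2)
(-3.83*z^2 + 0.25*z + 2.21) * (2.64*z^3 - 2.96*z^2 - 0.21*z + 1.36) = -10.1112*z^5 + 11.9968*z^4 + 5.8987*z^3 - 11.8029*z^2 - 0.1241*z + 3.0056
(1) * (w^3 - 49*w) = w^3 - 49*w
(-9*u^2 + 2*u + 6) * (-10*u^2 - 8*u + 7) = 90*u^4 + 52*u^3 - 139*u^2 - 34*u + 42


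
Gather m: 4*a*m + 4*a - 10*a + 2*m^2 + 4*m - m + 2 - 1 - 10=-6*a + 2*m^2 + m*(4*a + 3) - 9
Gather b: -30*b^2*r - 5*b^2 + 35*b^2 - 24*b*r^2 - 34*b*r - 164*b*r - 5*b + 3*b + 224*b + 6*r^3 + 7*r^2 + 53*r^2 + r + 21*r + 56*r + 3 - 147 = b^2*(30 - 30*r) + b*(-24*r^2 - 198*r + 222) + 6*r^3 + 60*r^2 + 78*r - 144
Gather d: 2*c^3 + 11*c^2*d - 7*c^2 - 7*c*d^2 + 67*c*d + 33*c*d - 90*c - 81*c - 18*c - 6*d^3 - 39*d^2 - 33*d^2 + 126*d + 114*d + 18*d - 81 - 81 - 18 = 2*c^3 - 7*c^2 - 189*c - 6*d^3 + d^2*(-7*c - 72) + d*(11*c^2 + 100*c + 258) - 180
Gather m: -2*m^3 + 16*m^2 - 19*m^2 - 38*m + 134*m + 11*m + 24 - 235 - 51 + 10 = -2*m^3 - 3*m^2 + 107*m - 252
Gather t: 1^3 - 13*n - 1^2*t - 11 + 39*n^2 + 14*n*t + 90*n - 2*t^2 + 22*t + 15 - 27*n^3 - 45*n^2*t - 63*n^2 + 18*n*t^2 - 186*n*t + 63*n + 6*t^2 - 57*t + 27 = -27*n^3 - 24*n^2 + 140*n + t^2*(18*n + 4) + t*(-45*n^2 - 172*n - 36) + 32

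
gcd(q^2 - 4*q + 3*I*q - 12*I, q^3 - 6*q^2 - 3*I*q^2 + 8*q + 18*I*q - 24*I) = q - 4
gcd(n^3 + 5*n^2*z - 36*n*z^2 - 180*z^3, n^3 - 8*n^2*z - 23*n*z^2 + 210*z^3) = -n^2 + n*z + 30*z^2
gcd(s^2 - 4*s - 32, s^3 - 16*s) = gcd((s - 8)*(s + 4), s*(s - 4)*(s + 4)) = s + 4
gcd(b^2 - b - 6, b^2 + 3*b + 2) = b + 2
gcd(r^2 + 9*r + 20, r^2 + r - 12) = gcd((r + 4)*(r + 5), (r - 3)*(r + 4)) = r + 4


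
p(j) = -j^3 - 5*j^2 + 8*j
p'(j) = -3*j^2 - 10*j + 8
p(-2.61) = -37.16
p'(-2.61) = 13.66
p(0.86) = 2.55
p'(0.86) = -2.82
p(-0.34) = -3.26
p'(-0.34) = 11.05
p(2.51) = -27.23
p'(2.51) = -36.00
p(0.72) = 2.79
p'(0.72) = -0.76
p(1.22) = 0.50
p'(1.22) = -8.67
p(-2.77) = -39.27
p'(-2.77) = 12.68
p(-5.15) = -37.22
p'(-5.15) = -20.07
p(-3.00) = -42.00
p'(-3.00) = 11.00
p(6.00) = -348.00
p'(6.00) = -160.00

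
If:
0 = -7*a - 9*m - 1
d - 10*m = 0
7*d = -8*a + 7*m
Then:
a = -7/41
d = 80/369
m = 8/369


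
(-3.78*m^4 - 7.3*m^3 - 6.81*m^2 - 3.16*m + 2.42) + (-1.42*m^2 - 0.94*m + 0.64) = -3.78*m^4 - 7.3*m^3 - 8.23*m^2 - 4.1*m + 3.06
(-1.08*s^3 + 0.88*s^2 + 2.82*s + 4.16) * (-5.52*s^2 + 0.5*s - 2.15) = 5.9616*s^5 - 5.3976*s^4 - 12.8044*s^3 - 23.4452*s^2 - 3.983*s - 8.944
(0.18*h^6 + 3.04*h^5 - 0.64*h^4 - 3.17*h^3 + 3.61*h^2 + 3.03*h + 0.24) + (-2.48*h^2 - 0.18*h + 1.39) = 0.18*h^6 + 3.04*h^5 - 0.64*h^4 - 3.17*h^3 + 1.13*h^2 + 2.85*h + 1.63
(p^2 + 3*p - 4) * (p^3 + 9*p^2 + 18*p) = p^5 + 12*p^4 + 41*p^3 + 18*p^2 - 72*p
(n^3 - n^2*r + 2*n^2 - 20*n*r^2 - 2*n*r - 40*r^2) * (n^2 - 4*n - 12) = n^5 - n^4*r - 2*n^4 - 20*n^3*r^2 + 2*n^3*r - 20*n^3 + 40*n^2*r^2 + 20*n^2*r - 24*n^2 + 400*n*r^2 + 24*n*r + 480*r^2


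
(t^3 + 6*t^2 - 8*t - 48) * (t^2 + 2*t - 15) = t^5 + 8*t^4 - 11*t^3 - 154*t^2 + 24*t + 720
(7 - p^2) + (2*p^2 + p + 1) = p^2 + p + 8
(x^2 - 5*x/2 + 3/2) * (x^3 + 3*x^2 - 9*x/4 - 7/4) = x^5 + x^4/2 - 33*x^3/4 + 67*x^2/8 + x - 21/8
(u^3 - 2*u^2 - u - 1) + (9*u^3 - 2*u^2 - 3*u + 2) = 10*u^3 - 4*u^2 - 4*u + 1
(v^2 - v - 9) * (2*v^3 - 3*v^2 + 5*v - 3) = 2*v^5 - 5*v^4 - 10*v^3 + 19*v^2 - 42*v + 27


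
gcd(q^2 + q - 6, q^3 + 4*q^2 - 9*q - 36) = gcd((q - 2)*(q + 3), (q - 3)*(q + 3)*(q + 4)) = q + 3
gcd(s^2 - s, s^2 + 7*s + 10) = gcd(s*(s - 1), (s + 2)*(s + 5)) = 1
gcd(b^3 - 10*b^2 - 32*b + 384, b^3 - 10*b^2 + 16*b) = b - 8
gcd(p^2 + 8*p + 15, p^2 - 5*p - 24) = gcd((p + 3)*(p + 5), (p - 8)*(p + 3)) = p + 3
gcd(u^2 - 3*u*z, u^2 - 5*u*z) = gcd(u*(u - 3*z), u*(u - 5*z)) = u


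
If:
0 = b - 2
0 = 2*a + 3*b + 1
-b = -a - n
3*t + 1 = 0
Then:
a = -7/2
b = 2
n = 11/2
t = -1/3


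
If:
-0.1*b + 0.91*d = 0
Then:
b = 9.1*d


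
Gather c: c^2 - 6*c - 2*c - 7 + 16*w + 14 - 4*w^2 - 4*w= c^2 - 8*c - 4*w^2 + 12*w + 7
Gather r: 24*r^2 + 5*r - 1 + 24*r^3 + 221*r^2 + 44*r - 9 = 24*r^3 + 245*r^2 + 49*r - 10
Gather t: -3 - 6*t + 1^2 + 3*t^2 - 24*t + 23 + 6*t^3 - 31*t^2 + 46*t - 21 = 6*t^3 - 28*t^2 + 16*t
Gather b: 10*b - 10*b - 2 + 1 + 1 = 0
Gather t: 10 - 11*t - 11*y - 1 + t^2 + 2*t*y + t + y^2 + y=t^2 + t*(2*y - 10) + y^2 - 10*y + 9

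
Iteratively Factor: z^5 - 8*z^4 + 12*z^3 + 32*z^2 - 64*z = (z + 2)*(z^4 - 10*z^3 + 32*z^2 - 32*z) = z*(z + 2)*(z^3 - 10*z^2 + 32*z - 32) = z*(z - 4)*(z + 2)*(z^2 - 6*z + 8) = z*(z - 4)^2*(z + 2)*(z - 2)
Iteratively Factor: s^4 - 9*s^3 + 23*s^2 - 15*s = (s)*(s^3 - 9*s^2 + 23*s - 15) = s*(s - 3)*(s^2 - 6*s + 5) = s*(s - 3)*(s - 1)*(s - 5)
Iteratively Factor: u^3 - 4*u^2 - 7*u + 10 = (u - 5)*(u^2 + u - 2) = (u - 5)*(u - 1)*(u + 2)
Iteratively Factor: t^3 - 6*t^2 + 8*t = (t - 2)*(t^2 - 4*t) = t*(t - 2)*(t - 4)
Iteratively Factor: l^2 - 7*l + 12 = (l - 4)*(l - 3)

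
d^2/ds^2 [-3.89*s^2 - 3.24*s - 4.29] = -7.78000000000000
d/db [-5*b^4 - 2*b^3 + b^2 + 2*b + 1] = -20*b^3 - 6*b^2 + 2*b + 2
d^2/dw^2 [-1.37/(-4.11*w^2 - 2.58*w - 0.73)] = (-46.284354*w^2 - 29.054412*w + 1.37*(8.22*w + 2.58)*(16.44*w + 5.16) - 8.220822)/(4.11*w^2 + 2.58*w + 0.73)^3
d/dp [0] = 0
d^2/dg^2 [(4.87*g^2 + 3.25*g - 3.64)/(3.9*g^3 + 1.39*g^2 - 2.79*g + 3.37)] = (148.1454*g^6 + 296.595*g^5 - 240.72048*g^4 - 1090.750936*g^3 - 454.00827*g^2 + 280.396974*g + 149.164612)/(59.319*g^9 + 63.4257*g^8 - 104.70213*g^7 + 65.711179*g^6 + 184.514913*g^5 - 168.020592*g^4 + 32.742909*g^3 + 126.055524*g^2 - 95.057253*g + 38.272753)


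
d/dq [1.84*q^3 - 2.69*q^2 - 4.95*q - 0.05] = 5.52*q^2 - 5.38*q - 4.95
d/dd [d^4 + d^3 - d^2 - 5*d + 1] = 4*d^3 + 3*d^2 - 2*d - 5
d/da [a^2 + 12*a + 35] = 2*a + 12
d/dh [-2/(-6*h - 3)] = -4/(3*(2*h + 1)^2)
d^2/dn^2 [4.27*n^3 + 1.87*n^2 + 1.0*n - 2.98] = 25.62*n + 3.74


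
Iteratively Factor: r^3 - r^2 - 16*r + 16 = (r - 4)*(r^2 + 3*r - 4) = (r - 4)*(r - 1)*(r + 4)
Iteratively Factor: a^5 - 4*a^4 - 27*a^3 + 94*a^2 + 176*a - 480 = (a - 4)*(a^4 - 27*a^2 - 14*a + 120) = (a - 4)*(a + 3)*(a^3 - 3*a^2 - 18*a + 40) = (a - 4)*(a + 3)*(a + 4)*(a^2 - 7*a + 10) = (a - 5)*(a - 4)*(a + 3)*(a + 4)*(a - 2)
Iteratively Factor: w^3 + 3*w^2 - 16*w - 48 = (w + 4)*(w^2 - w - 12) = (w + 3)*(w + 4)*(w - 4)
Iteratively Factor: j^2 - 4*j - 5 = (j - 5)*(j + 1)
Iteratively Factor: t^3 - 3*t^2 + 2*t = (t - 2)*(t^2 - t) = t*(t - 2)*(t - 1)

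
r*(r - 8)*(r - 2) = r^3 - 10*r^2 + 16*r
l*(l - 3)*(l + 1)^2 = l^4 - l^3 - 5*l^2 - 3*l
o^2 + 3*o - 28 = (o - 4)*(o + 7)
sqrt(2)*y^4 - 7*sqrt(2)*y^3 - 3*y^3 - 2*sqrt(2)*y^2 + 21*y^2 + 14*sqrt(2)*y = y*(y - 7)*(y - 2*sqrt(2))*(sqrt(2)*y + 1)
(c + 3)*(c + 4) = c^2 + 7*c + 12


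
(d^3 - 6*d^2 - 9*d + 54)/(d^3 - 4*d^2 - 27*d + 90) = (d + 3)/(d + 5)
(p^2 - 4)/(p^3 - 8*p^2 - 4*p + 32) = 1/(p - 8)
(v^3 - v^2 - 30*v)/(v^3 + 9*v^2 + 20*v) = (v - 6)/(v + 4)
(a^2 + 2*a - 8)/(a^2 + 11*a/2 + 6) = 2*(a - 2)/(2*a + 3)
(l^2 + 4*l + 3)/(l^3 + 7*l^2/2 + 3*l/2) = 2*(l + 1)/(l*(2*l + 1))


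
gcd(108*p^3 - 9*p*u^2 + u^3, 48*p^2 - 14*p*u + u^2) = 6*p - u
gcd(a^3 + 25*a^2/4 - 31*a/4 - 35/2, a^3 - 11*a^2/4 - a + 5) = a^2 - 3*a/4 - 5/2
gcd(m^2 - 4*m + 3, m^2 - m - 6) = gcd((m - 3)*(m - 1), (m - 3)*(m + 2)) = m - 3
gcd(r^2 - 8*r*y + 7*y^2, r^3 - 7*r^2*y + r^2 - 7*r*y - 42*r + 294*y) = -r + 7*y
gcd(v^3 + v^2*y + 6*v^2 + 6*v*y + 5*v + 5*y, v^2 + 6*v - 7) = 1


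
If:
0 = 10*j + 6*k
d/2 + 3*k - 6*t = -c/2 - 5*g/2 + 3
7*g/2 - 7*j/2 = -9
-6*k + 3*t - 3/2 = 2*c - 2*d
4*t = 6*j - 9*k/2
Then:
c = 889*t/108 + 507/56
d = 21*t/4 + 549/56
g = 8*t/27 - 18/7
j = 8*t/27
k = -40*t/81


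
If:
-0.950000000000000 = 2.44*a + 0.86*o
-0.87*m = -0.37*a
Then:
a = -0.352459016393443*o - 0.389344262295082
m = -0.149896363293763*o - 0.165583192010552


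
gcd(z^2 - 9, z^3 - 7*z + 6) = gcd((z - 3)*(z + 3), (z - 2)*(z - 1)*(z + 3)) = z + 3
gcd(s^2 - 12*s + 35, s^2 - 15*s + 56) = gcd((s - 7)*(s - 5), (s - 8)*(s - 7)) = s - 7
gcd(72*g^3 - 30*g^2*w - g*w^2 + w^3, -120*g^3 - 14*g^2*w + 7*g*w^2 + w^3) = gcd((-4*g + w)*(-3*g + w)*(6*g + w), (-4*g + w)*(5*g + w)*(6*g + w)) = -24*g^2 + 2*g*w + w^2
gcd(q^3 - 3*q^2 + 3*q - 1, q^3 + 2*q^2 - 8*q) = 1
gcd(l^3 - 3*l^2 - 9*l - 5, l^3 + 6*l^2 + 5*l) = l + 1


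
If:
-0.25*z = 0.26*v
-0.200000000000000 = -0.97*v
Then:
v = 0.21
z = -0.21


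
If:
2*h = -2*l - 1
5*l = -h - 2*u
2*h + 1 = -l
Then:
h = -1/2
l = 0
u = 1/4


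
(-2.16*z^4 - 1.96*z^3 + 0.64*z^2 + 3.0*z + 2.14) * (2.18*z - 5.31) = -4.7088*z^5 + 7.1968*z^4 + 11.8028*z^3 + 3.1416*z^2 - 11.2648*z - 11.3634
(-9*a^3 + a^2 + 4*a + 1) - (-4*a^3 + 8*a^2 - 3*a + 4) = -5*a^3 - 7*a^2 + 7*a - 3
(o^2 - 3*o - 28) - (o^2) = -3*o - 28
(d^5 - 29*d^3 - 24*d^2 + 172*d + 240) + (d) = d^5 - 29*d^3 - 24*d^2 + 173*d + 240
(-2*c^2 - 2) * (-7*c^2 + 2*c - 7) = 14*c^4 - 4*c^3 + 28*c^2 - 4*c + 14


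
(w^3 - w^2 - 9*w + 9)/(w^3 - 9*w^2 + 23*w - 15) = (w + 3)/(w - 5)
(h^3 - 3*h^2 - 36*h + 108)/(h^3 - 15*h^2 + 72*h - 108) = (h + 6)/(h - 6)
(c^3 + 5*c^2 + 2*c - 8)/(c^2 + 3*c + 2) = (c^2 + 3*c - 4)/(c + 1)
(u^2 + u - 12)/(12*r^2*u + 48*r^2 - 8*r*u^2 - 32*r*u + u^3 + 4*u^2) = (u - 3)/(12*r^2 - 8*r*u + u^2)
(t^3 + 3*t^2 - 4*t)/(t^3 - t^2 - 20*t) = (t - 1)/(t - 5)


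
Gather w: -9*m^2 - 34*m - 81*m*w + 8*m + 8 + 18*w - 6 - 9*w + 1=-9*m^2 - 26*m + w*(9 - 81*m) + 3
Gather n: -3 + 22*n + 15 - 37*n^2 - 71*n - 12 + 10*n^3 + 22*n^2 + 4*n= 10*n^3 - 15*n^2 - 45*n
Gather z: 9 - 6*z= 9 - 6*z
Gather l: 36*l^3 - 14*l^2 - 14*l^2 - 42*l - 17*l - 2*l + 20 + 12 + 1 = 36*l^3 - 28*l^2 - 61*l + 33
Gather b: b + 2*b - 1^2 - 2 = 3*b - 3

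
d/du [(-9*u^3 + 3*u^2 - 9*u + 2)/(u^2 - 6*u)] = (-9*u^4 + 108*u^3 - 9*u^2 - 4*u + 12)/(u^2*(u^2 - 12*u + 36))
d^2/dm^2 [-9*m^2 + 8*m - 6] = -18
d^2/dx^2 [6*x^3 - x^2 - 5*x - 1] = 36*x - 2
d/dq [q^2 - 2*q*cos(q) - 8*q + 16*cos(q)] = 2*q*sin(q) + 2*q - 16*sin(q) - 2*cos(q) - 8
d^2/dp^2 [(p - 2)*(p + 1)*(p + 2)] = 6*p + 2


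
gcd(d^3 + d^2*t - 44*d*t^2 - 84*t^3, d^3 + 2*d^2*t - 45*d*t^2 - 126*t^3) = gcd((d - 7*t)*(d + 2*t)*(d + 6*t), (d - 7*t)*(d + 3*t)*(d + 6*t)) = -d^2 + d*t + 42*t^2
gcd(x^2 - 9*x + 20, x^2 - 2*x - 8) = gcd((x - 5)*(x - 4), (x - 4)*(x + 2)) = x - 4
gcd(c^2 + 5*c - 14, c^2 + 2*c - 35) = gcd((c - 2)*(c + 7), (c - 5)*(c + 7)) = c + 7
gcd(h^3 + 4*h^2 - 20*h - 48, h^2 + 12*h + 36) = h + 6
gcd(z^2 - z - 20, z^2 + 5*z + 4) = z + 4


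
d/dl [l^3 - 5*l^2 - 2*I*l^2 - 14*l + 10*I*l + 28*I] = 3*l^2 - 10*l - 4*I*l - 14 + 10*I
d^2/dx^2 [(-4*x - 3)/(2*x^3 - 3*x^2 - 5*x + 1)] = 2*(-48*x^5 + 68*x^3 + 57*x^2 - 153*x - 104)/(8*x^9 - 36*x^8 - 6*x^7 + 165*x^6 - 21*x^5 - 258*x^4 - 29*x^3 + 66*x^2 - 15*x + 1)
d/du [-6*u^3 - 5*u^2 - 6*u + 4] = -18*u^2 - 10*u - 6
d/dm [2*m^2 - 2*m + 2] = 4*m - 2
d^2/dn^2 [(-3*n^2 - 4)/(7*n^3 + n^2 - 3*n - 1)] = 2*(-147*n^6 - 1365*n^4 - 380*n^3 + 231*n^2 - 48*n - 43)/(343*n^9 + 147*n^8 - 420*n^7 - 272*n^6 + 138*n^5 + 150*n^4 + 12*n^3 - 24*n^2 - 9*n - 1)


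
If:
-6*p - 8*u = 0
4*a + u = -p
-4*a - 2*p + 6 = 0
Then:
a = -3/14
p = 24/7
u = -18/7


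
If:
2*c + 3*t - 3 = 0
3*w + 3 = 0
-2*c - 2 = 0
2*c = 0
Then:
No Solution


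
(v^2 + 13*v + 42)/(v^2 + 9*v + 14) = (v + 6)/(v + 2)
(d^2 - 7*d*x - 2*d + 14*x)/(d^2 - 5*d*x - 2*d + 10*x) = (-d + 7*x)/(-d + 5*x)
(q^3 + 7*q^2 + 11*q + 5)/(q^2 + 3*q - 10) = (q^2 + 2*q + 1)/(q - 2)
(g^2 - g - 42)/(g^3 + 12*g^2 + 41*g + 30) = (g - 7)/(g^2 + 6*g + 5)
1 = 1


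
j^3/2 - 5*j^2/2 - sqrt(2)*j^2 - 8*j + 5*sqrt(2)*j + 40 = (j/2 + sqrt(2))*(j - 5)*(j - 4*sqrt(2))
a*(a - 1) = a^2 - a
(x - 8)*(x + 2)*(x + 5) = x^3 - x^2 - 46*x - 80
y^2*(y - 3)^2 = y^4 - 6*y^3 + 9*y^2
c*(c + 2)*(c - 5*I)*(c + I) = c^4 + 2*c^3 - 4*I*c^3 + 5*c^2 - 8*I*c^2 + 10*c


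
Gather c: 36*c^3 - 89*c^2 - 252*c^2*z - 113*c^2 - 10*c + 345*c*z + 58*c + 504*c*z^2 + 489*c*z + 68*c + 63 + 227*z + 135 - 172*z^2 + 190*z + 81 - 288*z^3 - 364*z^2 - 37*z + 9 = 36*c^3 + c^2*(-252*z - 202) + c*(504*z^2 + 834*z + 116) - 288*z^3 - 536*z^2 + 380*z + 288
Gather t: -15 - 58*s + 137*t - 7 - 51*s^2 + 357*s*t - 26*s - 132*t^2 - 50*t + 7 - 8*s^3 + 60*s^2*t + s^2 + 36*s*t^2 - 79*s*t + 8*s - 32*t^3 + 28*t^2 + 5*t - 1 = -8*s^3 - 50*s^2 - 76*s - 32*t^3 + t^2*(36*s - 104) + t*(60*s^2 + 278*s + 92) - 16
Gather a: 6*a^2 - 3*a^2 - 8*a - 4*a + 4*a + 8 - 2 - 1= 3*a^2 - 8*a + 5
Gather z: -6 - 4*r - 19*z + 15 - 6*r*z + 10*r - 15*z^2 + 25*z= 6*r - 15*z^2 + z*(6 - 6*r) + 9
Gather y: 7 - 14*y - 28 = -14*y - 21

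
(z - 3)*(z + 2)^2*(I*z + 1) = I*z^4 + z^3 + I*z^3 + z^2 - 8*I*z^2 - 8*z - 12*I*z - 12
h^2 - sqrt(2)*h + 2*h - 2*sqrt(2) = (h + 2)*(h - sqrt(2))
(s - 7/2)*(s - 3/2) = s^2 - 5*s + 21/4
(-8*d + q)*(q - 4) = -8*d*q + 32*d + q^2 - 4*q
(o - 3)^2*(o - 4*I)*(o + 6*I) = o^4 - 6*o^3 + 2*I*o^3 + 33*o^2 - 12*I*o^2 - 144*o + 18*I*o + 216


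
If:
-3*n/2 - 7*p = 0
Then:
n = -14*p/3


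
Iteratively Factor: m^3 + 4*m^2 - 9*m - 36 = (m - 3)*(m^2 + 7*m + 12) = (m - 3)*(m + 4)*(m + 3)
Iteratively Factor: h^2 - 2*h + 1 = (h - 1)*(h - 1)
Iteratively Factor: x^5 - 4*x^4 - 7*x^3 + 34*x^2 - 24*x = (x)*(x^4 - 4*x^3 - 7*x^2 + 34*x - 24) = x*(x + 3)*(x^3 - 7*x^2 + 14*x - 8) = x*(x - 4)*(x + 3)*(x^2 - 3*x + 2) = x*(x - 4)*(x - 2)*(x + 3)*(x - 1)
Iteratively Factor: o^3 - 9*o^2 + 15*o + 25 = (o - 5)*(o^2 - 4*o - 5) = (o - 5)^2*(o + 1)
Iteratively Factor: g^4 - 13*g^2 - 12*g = (g)*(g^3 - 13*g - 12) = g*(g + 1)*(g^2 - g - 12) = g*(g - 4)*(g + 1)*(g + 3)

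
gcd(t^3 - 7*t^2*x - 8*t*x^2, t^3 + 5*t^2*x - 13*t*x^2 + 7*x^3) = 1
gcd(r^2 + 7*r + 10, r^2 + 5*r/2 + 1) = r + 2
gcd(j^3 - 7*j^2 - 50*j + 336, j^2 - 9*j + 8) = j - 8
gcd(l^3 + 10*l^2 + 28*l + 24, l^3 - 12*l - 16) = l^2 + 4*l + 4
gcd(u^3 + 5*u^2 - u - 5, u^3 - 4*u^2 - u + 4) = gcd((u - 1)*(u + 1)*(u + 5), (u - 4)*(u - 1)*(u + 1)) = u^2 - 1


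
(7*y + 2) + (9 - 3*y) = 4*y + 11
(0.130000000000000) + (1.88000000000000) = 2.01000000000000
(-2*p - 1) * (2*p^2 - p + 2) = -4*p^3 - 3*p - 2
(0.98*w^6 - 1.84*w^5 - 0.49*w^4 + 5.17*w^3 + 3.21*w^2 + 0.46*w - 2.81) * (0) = 0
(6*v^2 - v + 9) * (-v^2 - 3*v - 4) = -6*v^4 - 17*v^3 - 30*v^2 - 23*v - 36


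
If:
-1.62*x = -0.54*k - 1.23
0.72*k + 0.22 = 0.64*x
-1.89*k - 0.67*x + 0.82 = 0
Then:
No Solution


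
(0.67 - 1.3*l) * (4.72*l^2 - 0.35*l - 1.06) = -6.136*l^3 + 3.6174*l^2 + 1.1435*l - 0.7102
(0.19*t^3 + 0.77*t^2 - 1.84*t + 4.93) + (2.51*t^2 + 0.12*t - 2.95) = 0.19*t^3 + 3.28*t^2 - 1.72*t + 1.98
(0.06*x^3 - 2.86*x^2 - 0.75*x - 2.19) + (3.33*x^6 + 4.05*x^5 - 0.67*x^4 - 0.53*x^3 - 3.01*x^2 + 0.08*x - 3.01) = 3.33*x^6 + 4.05*x^5 - 0.67*x^4 - 0.47*x^3 - 5.87*x^2 - 0.67*x - 5.2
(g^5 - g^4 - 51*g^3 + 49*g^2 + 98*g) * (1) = g^5 - g^4 - 51*g^3 + 49*g^2 + 98*g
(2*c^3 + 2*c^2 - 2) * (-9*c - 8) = -18*c^4 - 34*c^3 - 16*c^2 + 18*c + 16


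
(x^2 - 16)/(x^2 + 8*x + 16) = (x - 4)/(x + 4)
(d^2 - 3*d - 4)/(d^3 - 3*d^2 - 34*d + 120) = (d + 1)/(d^2 + d - 30)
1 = 1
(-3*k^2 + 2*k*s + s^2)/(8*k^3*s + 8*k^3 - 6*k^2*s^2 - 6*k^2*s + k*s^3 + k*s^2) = (-3*k^2 + 2*k*s + s^2)/(k*(8*k^2*s + 8*k^2 - 6*k*s^2 - 6*k*s + s^3 + s^2))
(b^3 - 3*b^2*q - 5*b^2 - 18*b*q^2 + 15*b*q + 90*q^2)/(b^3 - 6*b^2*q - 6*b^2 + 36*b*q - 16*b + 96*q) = (b^2 + 3*b*q - 5*b - 15*q)/(b^2 - 6*b - 16)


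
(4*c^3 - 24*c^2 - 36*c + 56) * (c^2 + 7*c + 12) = 4*c^5 + 4*c^4 - 156*c^3 - 484*c^2 - 40*c + 672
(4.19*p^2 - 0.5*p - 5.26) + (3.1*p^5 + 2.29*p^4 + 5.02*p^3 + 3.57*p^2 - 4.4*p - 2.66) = 3.1*p^5 + 2.29*p^4 + 5.02*p^3 + 7.76*p^2 - 4.9*p - 7.92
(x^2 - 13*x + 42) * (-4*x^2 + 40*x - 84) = -4*x^4 + 92*x^3 - 772*x^2 + 2772*x - 3528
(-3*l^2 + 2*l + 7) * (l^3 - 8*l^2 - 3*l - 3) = -3*l^5 + 26*l^4 - 53*l^2 - 27*l - 21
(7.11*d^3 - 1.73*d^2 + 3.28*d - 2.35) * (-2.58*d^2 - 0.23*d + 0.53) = -18.3438*d^5 + 2.8281*d^4 - 4.2962*d^3 + 4.3917*d^2 + 2.2789*d - 1.2455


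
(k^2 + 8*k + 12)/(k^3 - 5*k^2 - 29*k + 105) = (k^2 + 8*k + 12)/(k^3 - 5*k^2 - 29*k + 105)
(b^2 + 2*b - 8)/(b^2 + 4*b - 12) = (b + 4)/(b + 6)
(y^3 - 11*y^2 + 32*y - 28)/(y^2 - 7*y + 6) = (y^3 - 11*y^2 + 32*y - 28)/(y^2 - 7*y + 6)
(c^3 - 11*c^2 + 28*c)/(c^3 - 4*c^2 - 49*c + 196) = c/(c + 7)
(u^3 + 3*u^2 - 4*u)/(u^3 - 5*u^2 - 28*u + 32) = u/(u - 8)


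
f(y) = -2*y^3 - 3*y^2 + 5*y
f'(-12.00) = -787.00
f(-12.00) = 2964.00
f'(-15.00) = -1255.00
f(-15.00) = 6000.00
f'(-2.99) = -30.70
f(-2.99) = 11.69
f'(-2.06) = -8.10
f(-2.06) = -5.55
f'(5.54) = -212.39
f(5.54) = -404.44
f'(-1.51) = 0.38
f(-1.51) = -7.50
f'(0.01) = 4.94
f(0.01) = 0.05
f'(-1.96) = -6.29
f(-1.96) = -6.27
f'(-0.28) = 6.21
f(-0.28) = -1.59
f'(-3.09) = -33.75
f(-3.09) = 14.91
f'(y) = -6*y^2 - 6*y + 5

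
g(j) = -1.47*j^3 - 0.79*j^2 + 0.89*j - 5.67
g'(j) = -4.41*j^2 - 1.58*j + 0.89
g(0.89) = -6.54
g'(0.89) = -4.01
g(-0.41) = -6.07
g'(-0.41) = 0.80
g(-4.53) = 110.74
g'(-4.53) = -82.45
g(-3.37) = 38.62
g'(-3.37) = -43.87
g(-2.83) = 18.80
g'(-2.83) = -29.96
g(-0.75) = -6.16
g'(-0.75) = -0.41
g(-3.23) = 32.75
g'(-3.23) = -40.02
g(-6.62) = 380.29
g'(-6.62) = -181.92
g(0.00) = -5.67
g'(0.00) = 0.89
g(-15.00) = 4764.48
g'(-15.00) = -967.66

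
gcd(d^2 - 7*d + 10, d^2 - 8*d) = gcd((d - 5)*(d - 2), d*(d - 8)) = 1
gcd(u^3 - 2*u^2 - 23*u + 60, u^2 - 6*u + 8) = u - 4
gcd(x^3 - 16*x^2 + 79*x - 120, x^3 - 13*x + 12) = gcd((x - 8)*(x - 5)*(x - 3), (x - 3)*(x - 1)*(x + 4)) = x - 3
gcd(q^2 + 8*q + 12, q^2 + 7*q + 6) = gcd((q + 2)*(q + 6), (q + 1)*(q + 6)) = q + 6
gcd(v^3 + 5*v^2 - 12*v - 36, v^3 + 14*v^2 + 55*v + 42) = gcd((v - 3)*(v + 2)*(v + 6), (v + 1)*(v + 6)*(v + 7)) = v + 6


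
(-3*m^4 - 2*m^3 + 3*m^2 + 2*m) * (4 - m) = 3*m^5 - 10*m^4 - 11*m^3 + 10*m^2 + 8*m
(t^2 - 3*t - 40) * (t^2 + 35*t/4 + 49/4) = t^4 + 23*t^3/4 - 54*t^2 - 1547*t/4 - 490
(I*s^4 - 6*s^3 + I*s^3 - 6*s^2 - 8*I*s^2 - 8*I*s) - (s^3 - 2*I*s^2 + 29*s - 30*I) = I*s^4 - 7*s^3 + I*s^3 - 6*s^2 - 6*I*s^2 - 29*s - 8*I*s + 30*I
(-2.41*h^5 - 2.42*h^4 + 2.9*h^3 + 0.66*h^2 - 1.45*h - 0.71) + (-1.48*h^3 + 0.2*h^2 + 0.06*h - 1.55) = -2.41*h^5 - 2.42*h^4 + 1.42*h^3 + 0.86*h^2 - 1.39*h - 2.26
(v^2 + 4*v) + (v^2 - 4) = 2*v^2 + 4*v - 4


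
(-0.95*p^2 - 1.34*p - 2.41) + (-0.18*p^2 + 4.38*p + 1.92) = -1.13*p^2 + 3.04*p - 0.49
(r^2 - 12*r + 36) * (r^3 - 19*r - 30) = r^5 - 12*r^4 + 17*r^3 + 198*r^2 - 324*r - 1080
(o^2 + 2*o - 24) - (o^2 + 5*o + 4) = -3*o - 28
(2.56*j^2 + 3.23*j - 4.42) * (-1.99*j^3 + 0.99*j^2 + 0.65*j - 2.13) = -5.0944*j^5 - 3.8933*j^4 + 13.6575*j^3 - 7.7291*j^2 - 9.7529*j + 9.4146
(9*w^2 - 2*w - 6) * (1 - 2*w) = -18*w^3 + 13*w^2 + 10*w - 6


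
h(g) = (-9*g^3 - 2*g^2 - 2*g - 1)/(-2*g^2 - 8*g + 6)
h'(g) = (4*g + 8)*(-9*g^3 - 2*g^2 - 2*g - 1)/(-2*g^2 - 8*g + 6)^2 + (-27*g^2 - 4*g - 2)/(-2*g^2 - 8*g + 6) = (9*g^4 + 72*g^3 - 75*g^2 - 14*g - 10)/(2*(g^4 + 8*g^3 + 10*g^2 - 24*g + 9))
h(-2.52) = 10.06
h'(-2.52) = -13.69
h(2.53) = 6.09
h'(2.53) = 2.76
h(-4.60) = 1753.97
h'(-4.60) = -39158.69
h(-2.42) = 8.77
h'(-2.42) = -12.10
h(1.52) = 3.74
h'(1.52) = 1.66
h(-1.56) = 2.31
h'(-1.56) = -4.22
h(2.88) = 7.09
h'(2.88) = 2.95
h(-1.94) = 4.36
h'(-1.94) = -6.78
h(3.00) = 7.44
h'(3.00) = 3.00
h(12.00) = 41.97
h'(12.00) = 4.20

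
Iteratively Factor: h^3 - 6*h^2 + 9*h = (h)*(h^2 - 6*h + 9) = h*(h - 3)*(h - 3)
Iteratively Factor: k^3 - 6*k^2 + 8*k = (k)*(k^2 - 6*k + 8) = k*(k - 2)*(k - 4)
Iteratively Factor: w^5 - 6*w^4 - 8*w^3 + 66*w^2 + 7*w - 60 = (w - 1)*(w^4 - 5*w^3 - 13*w^2 + 53*w + 60) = (w - 5)*(w - 1)*(w^3 - 13*w - 12) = (w - 5)*(w - 4)*(w - 1)*(w^2 + 4*w + 3) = (w - 5)*(w - 4)*(w - 1)*(w + 1)*(w + 3)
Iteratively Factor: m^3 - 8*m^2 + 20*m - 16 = (m - 2)*(m^2 - 6*m + 8) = (m - 4)*(m - 2)*(m - 2)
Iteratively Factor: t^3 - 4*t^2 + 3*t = (t - 3)*(t^2 - t) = t*(t - 3)*(t - 1)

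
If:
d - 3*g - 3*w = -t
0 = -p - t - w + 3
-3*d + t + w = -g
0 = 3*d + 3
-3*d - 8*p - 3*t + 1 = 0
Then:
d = -1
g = -19/4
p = 5/4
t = -2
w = 15/4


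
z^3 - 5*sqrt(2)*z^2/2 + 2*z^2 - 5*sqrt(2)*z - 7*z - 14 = (z + 2)*(z - 7*sqrt(2)/2)*(z + sqrt(2))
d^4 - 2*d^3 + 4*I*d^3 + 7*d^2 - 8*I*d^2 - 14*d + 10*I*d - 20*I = (d - 2)*(d - 2*I)*(d + I)*(d + 5*I)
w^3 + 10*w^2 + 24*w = w*(w + 4)*(w + 6)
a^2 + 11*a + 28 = (a + 4)*(a + 7)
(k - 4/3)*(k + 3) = k^2 + 5*k/3 - 4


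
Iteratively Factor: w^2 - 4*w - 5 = (w + 1)*(w - 5)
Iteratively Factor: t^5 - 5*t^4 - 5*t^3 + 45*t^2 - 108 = (t + 2)*(t^4 - 7*t^3 + 9*t^2 + 27*t - 54) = (t - 3)*(t + 2)*(t^3 - 4*t^2 - 3*t + 18) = (t - 3)^2*(t + 2)*(t^2 - t - 6) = (t - 3)^3*(t + 2)*(t + 2)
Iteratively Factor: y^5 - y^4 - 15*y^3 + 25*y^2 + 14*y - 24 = (y + 4)*(y^4 - 5*y^3 + 5*y^2 + 5*y - 6) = (y - 3)*(y + 4)*(y^3 - 2*y^2 - y + 2) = (y - 3)*(y - 1)*(y + 4)*(y^2 - y - 2) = (y - 3)*(y - 1)*(y + 1)*(y + 4)*(y - 2)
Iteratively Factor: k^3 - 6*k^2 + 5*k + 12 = (k - 3)*(k^2 - 3*k - 4) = (k - 3)*(k + 1)*(k - 4)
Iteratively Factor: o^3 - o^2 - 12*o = (o - 4)*(o^2 + 3*o) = o*(o - 4)*(o + 3)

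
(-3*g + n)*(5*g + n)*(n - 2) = -15*g^2*n + 30*g^2 + 2*g*n^2 - 4*g*n + n^3 - 2*n^2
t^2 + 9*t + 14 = (t + 2)*(t + 7)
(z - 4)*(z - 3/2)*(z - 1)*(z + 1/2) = z^4 - 6*z^3 + 33*z^2/4 - z/4 - 3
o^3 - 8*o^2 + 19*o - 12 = (o - 4)*(o - 3)*(o - 1)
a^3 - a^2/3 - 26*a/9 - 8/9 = (a - 2)*(a + 1/3)*(a + 4/3)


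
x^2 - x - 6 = (x - 3)*(x + 2)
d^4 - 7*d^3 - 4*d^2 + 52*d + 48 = (d - 6)*(d - 4)*(d + 1)*(d + 2)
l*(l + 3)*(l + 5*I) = l^3 + 3*l^2 + 5*I*l^2 + 15*I*l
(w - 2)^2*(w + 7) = w^3 + 3*w^2 - 24*w + 28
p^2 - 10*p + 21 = (p - 7)*(p - 3)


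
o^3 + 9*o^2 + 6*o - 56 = (o - 2)*(o + 4)*(o + 7)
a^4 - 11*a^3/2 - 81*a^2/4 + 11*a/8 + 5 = (a - 8)*(a - 1/2)*(a + 1/2)*(a + 5/2)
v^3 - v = v*(v - 1)*(v + 1)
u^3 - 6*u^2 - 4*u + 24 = (u - 6)*(u - 2)*(u + 2)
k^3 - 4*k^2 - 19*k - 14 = (k - 7)*(k + 1)*(k + 2)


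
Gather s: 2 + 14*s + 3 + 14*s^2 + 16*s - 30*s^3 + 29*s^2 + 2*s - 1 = -30*s^3 + 43*s^2 + 32*s + 4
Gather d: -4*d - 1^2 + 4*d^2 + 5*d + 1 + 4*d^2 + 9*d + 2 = 8*d^2 + 10*d + 2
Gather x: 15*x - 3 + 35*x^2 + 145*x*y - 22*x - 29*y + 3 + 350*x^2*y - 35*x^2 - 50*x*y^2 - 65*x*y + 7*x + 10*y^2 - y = 350*x^2*y + x*(-50*y^2 + 80*y) + 10*y^2 - 30*y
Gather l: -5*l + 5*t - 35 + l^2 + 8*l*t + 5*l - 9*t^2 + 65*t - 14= l^2 + 8*l*t - 9*t^2 + 70*t - 49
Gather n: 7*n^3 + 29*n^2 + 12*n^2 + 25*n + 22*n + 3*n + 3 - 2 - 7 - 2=7*n^3 + 41*n^2 + 50*n - 8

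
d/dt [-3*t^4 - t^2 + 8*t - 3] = -12*t^3 - 2*t + 8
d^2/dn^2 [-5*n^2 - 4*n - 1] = -10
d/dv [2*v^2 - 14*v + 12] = 4*v - 14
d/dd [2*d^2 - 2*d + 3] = 4*d - 2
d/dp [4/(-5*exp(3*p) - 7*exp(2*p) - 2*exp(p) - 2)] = (60*exp(2*p) + 56*exp(p) + 8)*exp(p)/(5*exp(3*p) + 7*exp(2*p) + 2*exp(p) + 2)^2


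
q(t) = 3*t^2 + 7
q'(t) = 6*t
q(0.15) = 7.07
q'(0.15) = 0.90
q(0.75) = 8.69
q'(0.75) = 4.50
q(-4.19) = 59.67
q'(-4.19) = -25.14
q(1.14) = 10.90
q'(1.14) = 6.84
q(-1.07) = 10.43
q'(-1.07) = -6.42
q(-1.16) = 11.04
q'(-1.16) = -6.96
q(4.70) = 73.27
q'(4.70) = 28.20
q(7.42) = 172.17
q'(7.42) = 44.52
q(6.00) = 115.00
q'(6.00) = 36.00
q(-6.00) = 115.00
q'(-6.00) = -36.00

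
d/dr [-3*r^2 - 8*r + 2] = -6*r - 8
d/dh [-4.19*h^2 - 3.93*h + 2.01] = -8.38*h - 3.93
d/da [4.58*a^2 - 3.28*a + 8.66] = 9.16*a - 3.28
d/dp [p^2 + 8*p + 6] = 2*p + 8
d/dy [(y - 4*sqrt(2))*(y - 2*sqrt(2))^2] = 3*y^2 - 16*sqrt(2)*y + 40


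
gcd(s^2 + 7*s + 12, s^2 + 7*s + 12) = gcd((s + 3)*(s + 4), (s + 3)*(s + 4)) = s^2 + 7*s + 12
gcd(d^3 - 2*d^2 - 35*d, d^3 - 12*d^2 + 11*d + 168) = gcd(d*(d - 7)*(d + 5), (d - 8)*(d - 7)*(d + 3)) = d - 7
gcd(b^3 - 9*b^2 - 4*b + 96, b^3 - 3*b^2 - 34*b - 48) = b^2 - 5*b - 24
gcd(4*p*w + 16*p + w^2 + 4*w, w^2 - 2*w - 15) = 1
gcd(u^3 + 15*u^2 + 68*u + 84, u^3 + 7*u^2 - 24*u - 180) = u + 6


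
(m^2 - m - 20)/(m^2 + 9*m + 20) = (m - 5)/(m + 5)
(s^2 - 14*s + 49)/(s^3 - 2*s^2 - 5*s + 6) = (s^2 - 14*s + 49)/(s^3 - 2*s^2 - 5*s + 6)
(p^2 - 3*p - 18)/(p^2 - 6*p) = (p + 3)/p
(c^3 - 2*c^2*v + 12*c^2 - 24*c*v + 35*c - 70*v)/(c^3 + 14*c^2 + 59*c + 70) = (c - 2*v)/(c + 2)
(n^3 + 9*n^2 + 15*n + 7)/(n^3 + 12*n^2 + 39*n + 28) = (n + 1)/(n + 4)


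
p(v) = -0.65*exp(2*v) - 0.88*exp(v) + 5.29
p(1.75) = -21.30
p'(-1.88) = -0.16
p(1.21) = -4.97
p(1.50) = -11.71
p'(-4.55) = -0.01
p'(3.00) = -542.13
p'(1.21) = -17.57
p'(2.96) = -501.12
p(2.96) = -253.76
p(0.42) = 2.45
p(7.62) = -2703016.76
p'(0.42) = -4.35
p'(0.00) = -2.18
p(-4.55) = 5.28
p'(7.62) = -5404250.16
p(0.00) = 3.76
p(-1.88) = 5.14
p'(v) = -1.3*exp(2*v) - 0.88*exp(v) = (-1.3*exp(v) - 0.88)*exp(v)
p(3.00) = -274.61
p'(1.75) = -48.11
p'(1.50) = -30.06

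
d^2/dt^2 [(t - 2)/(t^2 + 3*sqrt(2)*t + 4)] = 2*((t - 2)*(2*t + 3*sqrt(2))^2 + (-3*t - 3*sqrt(2) + 2)*(t^2 + 3*sqrt(2)*t + 4))/(t^2 + 3*sqrt(2)*t + 4)^3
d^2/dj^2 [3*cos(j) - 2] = -3*cos(j)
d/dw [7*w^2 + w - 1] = 14*w + 1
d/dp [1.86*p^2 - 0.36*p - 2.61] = 3.72*p - 0.36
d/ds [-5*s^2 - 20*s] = -10*s - 20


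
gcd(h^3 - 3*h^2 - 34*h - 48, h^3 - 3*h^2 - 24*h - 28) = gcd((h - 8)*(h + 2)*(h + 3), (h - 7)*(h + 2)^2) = h + 2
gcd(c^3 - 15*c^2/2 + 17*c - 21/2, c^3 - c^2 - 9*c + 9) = c^2 - 4*c + 3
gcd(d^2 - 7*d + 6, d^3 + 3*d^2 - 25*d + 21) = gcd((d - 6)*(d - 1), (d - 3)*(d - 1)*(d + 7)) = d - 1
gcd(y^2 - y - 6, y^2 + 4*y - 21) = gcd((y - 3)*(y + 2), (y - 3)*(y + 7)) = y - 3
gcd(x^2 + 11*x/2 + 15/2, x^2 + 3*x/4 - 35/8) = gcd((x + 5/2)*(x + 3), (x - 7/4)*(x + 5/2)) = x + 5/2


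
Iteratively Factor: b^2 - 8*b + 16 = (b - 4)*(b - 4)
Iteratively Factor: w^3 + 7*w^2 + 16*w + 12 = (w + 3)*(w^2 + 4*w + 4) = (w + 2)*(w + 3)*(w + 2)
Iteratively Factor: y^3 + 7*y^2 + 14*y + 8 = (y + 1)*(y^2 + 6*y + 8) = (y + 1)*(y + 4)*(y + 2)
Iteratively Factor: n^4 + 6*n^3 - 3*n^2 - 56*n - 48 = (n + 4)*(n^3 + 2*n^2 - 11*n - 12) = (n + 1)*(n + 4)*(n^2 + n - 12) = (n + 1)*(n + 4)^2*(n - 3)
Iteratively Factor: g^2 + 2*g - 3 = (g - 1)*(g + 3)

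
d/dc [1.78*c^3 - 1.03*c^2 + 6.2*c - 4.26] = 5.34*c^2 - 2.06*c + 6.2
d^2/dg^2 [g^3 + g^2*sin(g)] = -g^2*sin(g) + 4*g*cos(g) + 6*g + 2*sin(g)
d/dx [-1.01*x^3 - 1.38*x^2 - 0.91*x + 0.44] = -3.03*x^2 - 2.76*x - 0.91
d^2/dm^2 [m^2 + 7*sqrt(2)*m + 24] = 2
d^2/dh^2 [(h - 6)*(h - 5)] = 2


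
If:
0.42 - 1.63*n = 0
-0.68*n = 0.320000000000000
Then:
No Solution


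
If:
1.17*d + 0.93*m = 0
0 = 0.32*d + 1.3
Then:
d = -4.06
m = 5.11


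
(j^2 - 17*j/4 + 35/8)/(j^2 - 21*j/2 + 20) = (j - 7/4)/(j - 8)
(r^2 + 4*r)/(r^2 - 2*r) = (r + 4)/(r - 2)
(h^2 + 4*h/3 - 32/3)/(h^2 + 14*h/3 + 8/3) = (3*h - 8)/(3*h + 2)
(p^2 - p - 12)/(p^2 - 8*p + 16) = (p + 3)/(p - 4)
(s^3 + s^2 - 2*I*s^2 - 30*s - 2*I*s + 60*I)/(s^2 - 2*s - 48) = (s^2 - s*(5 + 2*I) + 10*I)/(s - 8)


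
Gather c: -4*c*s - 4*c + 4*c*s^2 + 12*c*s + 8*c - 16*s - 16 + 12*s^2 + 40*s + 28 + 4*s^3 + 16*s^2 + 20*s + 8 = c*(4*s^2 + 8*s + 4) + 4*s^3 + 28*s^2 + 44*s + 20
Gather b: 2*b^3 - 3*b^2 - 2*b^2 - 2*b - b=2*b^3 - 5*b^2 - 3*b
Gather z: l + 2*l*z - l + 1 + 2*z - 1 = z*(2*l + 2)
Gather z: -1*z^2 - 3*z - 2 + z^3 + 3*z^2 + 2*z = z^3 + 2*z^2 - z - 2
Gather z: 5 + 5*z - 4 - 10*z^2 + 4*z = -10*z^2 + 9*z + 1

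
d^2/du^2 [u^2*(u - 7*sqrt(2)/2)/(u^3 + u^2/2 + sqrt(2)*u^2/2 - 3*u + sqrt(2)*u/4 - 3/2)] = 8*(-32*sqrt(2)*u^6 - 4*u^6 - 6*sqrt(2)*u^5 + 72*u^5 - 252*sqrt(2)*u^4 + 114*u^4 - 335*sqrt(2)*u^3 + 2*u^3 - 72*sqrt(2)*u^2 - 18*u^2 + 54*u - 63*sqrt(2))/(32*u^9 + 48*u^8 + 48*sqrt(2)*u^8 - 216*u^7 + 72*sqrt(2)*u^7 - 356*u^6 - 244*sqrt(2)*u^6 - 414*sqrt(2)*u^5 + 540*u^5 + 222*sqrt(2)*u^4 + 1050*u^4 - 324*u^3 + 613*sqrt(2)*u^3 - 1206*u^2 + 324*sqrt(2)*u^2 - 648*u + 54*sqrt(2)*u - 108)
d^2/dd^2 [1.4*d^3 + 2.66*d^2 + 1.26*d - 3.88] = 8.4*d + 5.32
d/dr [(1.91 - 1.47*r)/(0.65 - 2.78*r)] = (12.104954*r - 2.830295)/(2.78*r - 0.65)^3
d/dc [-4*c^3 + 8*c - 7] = 8 - 12*c^2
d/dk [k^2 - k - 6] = 2*k - 1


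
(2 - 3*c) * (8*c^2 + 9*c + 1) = -24*c^3 - 11*c^2 + 15*c + 2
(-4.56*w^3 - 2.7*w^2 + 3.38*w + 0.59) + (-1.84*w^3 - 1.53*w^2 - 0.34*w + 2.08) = -6.4*w^3 - 4.23*w^2 + 3.04*w + 2.67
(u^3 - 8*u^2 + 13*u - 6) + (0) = u^3 - 8*u^2 + 13*u - 6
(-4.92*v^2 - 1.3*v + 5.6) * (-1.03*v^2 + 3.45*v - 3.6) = 5.0676*v^4 - 15.635*v^3 + 7.459*v^2 + 24.0*v - 20.16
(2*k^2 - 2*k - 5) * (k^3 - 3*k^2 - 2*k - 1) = 2*k^5 - 8*k^4 - 3*k^3 + 17*k^2 + 12*k + 5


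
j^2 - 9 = (j - 3)*(j + 3)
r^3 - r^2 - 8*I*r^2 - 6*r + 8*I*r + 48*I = (r - 3)*(r + 2)*(r - 8*I)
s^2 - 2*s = s*(s - 2)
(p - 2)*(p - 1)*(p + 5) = p^3 + 2*p^2 - 13*p + 10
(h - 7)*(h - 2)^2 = h^3 - 11*h^2 + 32*h - 28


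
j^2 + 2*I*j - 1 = (j + I)^2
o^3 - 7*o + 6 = (o - 2)*(o - 1)*(o + 3)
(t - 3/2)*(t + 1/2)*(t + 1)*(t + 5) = t^4 + 5*t^3 - 7*t^2/4 - 19*t/2 - 15/4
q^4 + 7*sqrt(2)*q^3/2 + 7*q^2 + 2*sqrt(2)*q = q*(q + sqrt(2)/2)*(q + sqrt(2))*(q + 2*sqrt(2))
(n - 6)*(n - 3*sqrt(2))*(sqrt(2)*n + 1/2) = sqrt(2)*n^3 - 6*sqrt(2)*n^2 - 11*n^2/2 - 3*sqrt(2)*n/2 + 33*n + 9*sqrt(2)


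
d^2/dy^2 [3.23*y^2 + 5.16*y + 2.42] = 6.46000000000000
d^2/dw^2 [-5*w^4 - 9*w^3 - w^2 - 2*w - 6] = -60*w^2 - 54*w - 2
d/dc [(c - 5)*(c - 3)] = 2*c - 8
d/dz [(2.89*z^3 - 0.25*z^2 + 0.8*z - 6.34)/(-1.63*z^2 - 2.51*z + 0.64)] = (-4.7107*z^4 - 14.5078*z^3 + 7.4803*z^2 - 20.9884*z - 15.4014)/(2.6569*z^4 + 8.1826*z^3 + 4.2137*z^2 - 3.2128*z + 0.4096)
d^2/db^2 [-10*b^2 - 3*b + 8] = -20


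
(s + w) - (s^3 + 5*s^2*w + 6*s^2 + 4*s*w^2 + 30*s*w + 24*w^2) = -s^3 - 5*s^2*w - 6*s^2 - 4*s*w^2 - 30*s*w + s - 24*w^2 + w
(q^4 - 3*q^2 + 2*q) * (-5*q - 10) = -5*q^5 - 10*q^4 + 15*q^3 + 20*q^2 - 20*q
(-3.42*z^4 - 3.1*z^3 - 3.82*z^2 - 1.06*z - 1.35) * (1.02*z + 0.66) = -3.4884*z^5 - 5.4192*z^4 - 5.9424*z^3 - 3.6024*z^2 - 2.0766*z - 0.891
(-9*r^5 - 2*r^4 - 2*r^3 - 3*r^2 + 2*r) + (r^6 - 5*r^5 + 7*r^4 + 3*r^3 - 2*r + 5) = r^6 - 14*r^5 + 5*r^4 + r^3 - 3*r^2 + 5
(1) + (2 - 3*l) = 3 - 3*l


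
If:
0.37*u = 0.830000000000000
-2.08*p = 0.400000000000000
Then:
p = -0.19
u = 2.24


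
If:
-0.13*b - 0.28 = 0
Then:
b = -2.15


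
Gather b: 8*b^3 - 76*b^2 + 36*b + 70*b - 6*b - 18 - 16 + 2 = 8*b^3 - 76*b^2 + 100*b - 32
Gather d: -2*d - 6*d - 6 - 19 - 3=-8*d - 28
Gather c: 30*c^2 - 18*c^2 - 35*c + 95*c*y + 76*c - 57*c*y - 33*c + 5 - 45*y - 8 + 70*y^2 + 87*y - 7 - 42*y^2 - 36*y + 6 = 12*c^2 + c*(38*y + 8) + 28*y^2 + 6*y - 4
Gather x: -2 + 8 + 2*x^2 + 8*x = 2*x^2 + 8*x + 6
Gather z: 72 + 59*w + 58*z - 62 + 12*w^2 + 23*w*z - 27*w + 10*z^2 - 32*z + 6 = 12*w^2 + 32*w + 10*z^2 + z*(23*w + 26) + 16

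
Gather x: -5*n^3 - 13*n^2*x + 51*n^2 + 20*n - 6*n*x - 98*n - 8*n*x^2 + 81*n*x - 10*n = -5*n^3 + 51*n^2 - 8*n*x^2 - 88*n + x*(-13*n^2 + 75*n)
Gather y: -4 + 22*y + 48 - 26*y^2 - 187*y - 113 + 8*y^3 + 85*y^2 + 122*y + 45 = 8*y^3 + 59*y^2 - 43*y - 24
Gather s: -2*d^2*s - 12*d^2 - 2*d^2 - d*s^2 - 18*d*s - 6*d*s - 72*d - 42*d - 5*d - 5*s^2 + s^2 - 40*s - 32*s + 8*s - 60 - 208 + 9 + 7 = -14*d^2 - 119*d + s^2*(-d - 4) + s*(-2*d^2 - 24*d - 64) - 252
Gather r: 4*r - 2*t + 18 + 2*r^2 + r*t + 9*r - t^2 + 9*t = 2*r^2 + r*(t + 13) - t^2 + 7*t + 18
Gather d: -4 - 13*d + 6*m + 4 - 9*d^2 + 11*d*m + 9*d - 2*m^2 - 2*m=-9*d^2 + d*(11*m - 4) - 2*m^2 + 4*m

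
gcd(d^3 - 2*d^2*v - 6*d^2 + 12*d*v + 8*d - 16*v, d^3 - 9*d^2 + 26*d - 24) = d^2 - 6*d + 8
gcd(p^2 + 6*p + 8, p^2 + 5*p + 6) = p + 2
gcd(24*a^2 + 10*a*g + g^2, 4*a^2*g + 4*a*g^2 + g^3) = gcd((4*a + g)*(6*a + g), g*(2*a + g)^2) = 1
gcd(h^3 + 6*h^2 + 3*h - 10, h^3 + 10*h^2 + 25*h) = h + 5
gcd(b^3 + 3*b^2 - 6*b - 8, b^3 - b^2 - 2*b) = b^2 - b - 2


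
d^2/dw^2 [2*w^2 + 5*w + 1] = 4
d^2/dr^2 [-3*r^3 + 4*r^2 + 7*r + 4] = 8 - 18*r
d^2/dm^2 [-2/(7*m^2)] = -12/(7*m^4)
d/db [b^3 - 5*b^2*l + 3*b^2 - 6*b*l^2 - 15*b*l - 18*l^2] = 3*b^2 - 10*b*l + 6*b - 6*l^2 - 15*l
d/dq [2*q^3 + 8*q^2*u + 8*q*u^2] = 6*q^2 + 16*q*u + 8*u^2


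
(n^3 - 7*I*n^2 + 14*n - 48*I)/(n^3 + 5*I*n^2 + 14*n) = (n^2 - 5*I*n + 24)/(n*(n + 7*I))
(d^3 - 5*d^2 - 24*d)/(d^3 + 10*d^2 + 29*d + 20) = d*(d^2 - 5*d - 24)/(d^3 + 10*d^2 + 29*d + 20)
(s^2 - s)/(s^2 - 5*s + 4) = s/(s - 4)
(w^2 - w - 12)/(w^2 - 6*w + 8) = (w + 3)/(w - 2)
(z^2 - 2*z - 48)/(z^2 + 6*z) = (z - 8)/z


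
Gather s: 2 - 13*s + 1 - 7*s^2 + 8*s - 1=-7*s^2 - 5*s + 2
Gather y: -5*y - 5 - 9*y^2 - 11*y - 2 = -9*y^2 - 16*y - 7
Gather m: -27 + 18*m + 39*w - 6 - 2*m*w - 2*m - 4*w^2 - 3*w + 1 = m*(16 - 2*w) - 4*w^2 + 36*w - 32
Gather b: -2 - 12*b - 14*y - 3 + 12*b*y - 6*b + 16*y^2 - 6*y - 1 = b*(12*y - 18) + 16*y^2 - 20*y - 6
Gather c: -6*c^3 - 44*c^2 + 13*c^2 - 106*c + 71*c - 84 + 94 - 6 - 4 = -6*c^3 - 31*c^2 - 35*c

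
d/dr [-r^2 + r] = 1 - 2*r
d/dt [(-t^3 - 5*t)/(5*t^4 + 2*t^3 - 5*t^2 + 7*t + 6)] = (5*t^6 + 80*t^4 + 6*t^3 - 43*t^2 - 30)/(25*t^8 + 20*t^7 - 46*t^6 + 50*t^5 + 113*t^4 - 46*t^3 - 11*t^2 + 84*t + 36)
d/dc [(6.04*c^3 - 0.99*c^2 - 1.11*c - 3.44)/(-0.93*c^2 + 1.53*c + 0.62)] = (-5.6172*c^4 + 18.4824*c^3 + 8.6874*c^2 - 7.626*c + 4.575)/(0.8649*c^4 - 2.8458*c^3 + 1.1877*c^2 + 1.8972*c + 0.3844)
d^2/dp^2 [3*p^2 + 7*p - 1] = 6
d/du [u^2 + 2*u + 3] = 2*u + 2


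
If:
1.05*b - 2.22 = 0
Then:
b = 2.11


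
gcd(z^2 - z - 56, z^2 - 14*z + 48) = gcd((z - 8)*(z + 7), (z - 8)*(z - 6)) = z - 8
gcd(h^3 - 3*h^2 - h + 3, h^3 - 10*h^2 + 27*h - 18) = h^2 - 4*h + 3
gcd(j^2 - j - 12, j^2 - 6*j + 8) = j - 4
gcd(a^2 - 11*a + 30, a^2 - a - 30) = a - 6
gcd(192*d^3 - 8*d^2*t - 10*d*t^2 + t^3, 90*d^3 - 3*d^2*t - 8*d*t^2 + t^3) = -6*d + t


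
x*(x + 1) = x^2 + x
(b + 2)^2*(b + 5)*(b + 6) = b^4 + 15*b^3 + 78*b^2 + 164*b + 120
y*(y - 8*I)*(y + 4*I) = y^3 - 4*I*y^2 + 32*y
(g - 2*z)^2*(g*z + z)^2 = g^4*z^2 - 4*g^3*z^3 + 2*g^3*z^2 + 4*g^2*z^4 - 8*g^2*z^3 + g^2*z^2 + 8*g*z^4 - 4*g*z^3 + 4*z^4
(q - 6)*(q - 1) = q^2 - 7*q + 6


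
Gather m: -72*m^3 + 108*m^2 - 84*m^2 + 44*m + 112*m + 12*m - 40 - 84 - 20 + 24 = -72*m^3 + 24*m^2 + 168*m - 120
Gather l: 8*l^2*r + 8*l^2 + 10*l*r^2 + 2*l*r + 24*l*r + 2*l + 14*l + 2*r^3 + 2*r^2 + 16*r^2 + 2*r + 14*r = l^2*(8*r + 8) + l*(10*r^2 + 26*r + 16) + 2*r^3 + 18*r^2 + 16*r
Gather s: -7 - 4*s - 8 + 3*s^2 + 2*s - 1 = 3*s^2 - 2*s - 16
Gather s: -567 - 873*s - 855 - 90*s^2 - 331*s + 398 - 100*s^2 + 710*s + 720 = -190*s^2 - 494*s - 304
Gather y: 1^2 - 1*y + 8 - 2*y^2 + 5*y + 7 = -2*y^2 + 4*y + 16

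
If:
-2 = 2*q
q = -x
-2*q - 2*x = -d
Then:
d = 0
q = -1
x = 1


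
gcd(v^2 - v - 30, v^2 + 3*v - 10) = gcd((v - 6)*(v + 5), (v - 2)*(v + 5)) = v + 5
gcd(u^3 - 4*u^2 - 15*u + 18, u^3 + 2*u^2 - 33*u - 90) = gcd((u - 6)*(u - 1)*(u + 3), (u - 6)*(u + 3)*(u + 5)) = u^2 - 3*u - 18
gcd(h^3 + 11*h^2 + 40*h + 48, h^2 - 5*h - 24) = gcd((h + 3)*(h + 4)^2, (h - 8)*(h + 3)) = h + 3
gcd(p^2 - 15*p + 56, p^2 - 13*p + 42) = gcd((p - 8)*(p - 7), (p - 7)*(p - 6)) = p - 7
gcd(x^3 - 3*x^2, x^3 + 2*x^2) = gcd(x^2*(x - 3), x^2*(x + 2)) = x^2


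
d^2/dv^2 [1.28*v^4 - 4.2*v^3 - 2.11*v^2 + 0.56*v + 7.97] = 15.36*v^2 - 25.2*v - 4.22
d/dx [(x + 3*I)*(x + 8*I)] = 2*x + 11*I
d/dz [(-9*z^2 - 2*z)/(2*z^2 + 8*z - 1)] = 2*(-34*z^2 + 9*z + 1)/(4*z^4 + 32*z^3 + 60*z^2 - 16*z + 1)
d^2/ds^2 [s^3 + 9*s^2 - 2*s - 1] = 6*s + 18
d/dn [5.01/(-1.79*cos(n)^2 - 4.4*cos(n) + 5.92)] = -(17.9358*cos(n) + 22.044)*sin(n)/(1.79*cos(n)^2 + 4.4*cos(n) - 5.92)^2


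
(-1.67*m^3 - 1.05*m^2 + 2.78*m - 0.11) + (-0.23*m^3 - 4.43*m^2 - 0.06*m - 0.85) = -1.9*m^3 - 5.48*m^2 + 2.72*m - 0.96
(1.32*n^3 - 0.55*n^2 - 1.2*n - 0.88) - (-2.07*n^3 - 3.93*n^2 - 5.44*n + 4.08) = 3.39*n^3 + 3.38*n^2 + 4.24*n - 4.96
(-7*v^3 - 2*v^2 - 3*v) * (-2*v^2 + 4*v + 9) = 14*v^5 - 24*v^4 - 65*v^3 - 30*v^2 - 27*v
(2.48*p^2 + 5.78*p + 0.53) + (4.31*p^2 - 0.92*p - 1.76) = 6.79*p^2 + 4.86*p - 1.23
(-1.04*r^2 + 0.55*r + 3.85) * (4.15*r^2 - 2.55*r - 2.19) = -4.316*r^4 + 4.9345*r^3 + 16.8526*r^2 - 11.022*r - 8.4315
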